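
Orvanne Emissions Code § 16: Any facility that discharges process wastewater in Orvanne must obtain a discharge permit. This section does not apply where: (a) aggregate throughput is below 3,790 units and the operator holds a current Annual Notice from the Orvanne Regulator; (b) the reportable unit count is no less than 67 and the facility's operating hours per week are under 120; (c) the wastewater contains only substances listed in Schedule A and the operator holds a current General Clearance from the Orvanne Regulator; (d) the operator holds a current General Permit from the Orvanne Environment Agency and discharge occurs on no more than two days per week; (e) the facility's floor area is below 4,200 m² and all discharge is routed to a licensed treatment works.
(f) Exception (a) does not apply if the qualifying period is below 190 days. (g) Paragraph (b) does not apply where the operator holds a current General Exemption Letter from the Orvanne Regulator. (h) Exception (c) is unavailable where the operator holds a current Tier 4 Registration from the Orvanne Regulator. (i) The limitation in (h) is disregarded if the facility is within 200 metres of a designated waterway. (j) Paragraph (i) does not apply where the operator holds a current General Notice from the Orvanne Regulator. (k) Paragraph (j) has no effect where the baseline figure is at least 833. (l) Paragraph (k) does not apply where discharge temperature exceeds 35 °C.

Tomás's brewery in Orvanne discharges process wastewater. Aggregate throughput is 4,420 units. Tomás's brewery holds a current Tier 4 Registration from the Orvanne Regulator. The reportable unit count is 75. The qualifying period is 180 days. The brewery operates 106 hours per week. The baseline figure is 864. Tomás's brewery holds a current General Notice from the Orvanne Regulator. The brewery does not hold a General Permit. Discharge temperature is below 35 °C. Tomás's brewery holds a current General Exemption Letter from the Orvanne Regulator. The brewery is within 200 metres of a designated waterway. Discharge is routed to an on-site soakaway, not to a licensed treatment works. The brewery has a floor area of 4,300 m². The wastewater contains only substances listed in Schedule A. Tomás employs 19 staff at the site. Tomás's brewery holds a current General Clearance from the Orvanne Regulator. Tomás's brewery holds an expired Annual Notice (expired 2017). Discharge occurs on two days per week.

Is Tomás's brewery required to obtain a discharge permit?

Exception (a) fails — aggregate throughput is 4,420 units, not below 3,790 units.
Exception (b) is satisfied on its face — the reportable unit count is 75, meeting the 67 threshold; the facility's operating hours per week are 106, under the 120 limit. However, paragraph (g) must be considered: (g) operates against (b): a current General Exemption Letter is held. So (b) is unavailable.
Exception (c): the wastewater is Schedule-A-only; a current General Clearance is held — every condition holds. Considering the limiting provisions: (h) operates (a current Tier 4 Registration is held), but is overridden by (i): (i) operates against (h): the brewery is within 200 m of a designated waterway. (j) would limit (i) — a current General Notice is held — but (k) sets (j) aside: (k) operates — the baseline figure is 864, meeting the 833 threshold. (l), which would lift (k), is not engaged — discharge temperature is below 35 °C. (c) remains available.
Exception (d) fails — no General Permit is held.
Exception (e) requires that the facility's floor area is below 4,200 m²; but the facility's floor area is 4,300 m², not below 4,200 m², so (e) is unavailable.

No — exception (c) applies; Tomás's brewery is not required to obtain a discharge permit.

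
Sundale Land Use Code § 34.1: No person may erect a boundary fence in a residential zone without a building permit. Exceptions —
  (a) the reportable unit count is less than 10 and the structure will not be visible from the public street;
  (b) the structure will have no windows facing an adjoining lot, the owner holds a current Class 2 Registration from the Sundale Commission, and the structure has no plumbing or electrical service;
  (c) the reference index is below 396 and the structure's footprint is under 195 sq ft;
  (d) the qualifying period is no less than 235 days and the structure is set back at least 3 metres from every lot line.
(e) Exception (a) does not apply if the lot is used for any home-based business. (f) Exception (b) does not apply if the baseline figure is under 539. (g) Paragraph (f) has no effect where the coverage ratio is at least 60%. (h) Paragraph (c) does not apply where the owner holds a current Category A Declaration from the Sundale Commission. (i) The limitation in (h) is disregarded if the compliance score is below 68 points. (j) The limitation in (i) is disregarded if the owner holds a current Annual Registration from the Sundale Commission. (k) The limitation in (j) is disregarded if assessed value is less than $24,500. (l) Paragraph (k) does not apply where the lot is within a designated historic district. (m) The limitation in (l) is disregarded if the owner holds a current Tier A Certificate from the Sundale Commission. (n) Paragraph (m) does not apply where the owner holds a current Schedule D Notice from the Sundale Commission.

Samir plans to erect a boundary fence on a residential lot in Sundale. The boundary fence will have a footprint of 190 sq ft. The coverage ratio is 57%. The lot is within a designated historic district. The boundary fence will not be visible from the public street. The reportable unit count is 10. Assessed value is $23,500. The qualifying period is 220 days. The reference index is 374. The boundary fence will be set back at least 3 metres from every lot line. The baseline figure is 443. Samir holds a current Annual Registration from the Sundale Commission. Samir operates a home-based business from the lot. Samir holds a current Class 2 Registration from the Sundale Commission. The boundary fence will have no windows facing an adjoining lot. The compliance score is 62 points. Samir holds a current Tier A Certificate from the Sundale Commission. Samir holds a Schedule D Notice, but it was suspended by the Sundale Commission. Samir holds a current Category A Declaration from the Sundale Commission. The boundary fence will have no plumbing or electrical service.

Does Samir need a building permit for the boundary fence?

Exception (a) fails — the reportable unit count is 10, not less than 10.
Exception (b) is satisfied on its face — no windows face an adjoining lot; a current Class 2 Registration is held; there is no plumbing or electrical service. Turning to paragraphs (f)–(g): (f) operates against (b): the baseline figure is 443, under the 539 limit. (g), which would lift (f), is not engaged — the coverage ratio is 57%, short of 60%. (b) is therefore removed.
All of (c)'s requirements are met (the reference index is 374, below the 396 limit; the structure's footprint is 190 sq ft, under the 195 sq ft limit). Considering the limiting provisions: (h) applies (a current Category A Declaration is held), but is displaced by (i): (i) operates against (h): the compliance score is 62 points, below the 68 points limit. (j) would limit (i) — a current Annual Registration is held — but (k) sets (j) aside: (k) operates — assessed value is $23,500, less than the $24,500 limit. (l) is triggered (the lot is in a historic district), but is overridden by (m): (m) operates against (l): a current Tier A Certificate is held. (n), which would lift (m), is not engaged — the Schedule D Notice is not current. (c) remains available.
Exception (d) does not apply: the qualifying period is 220 days, short of 235 days.

No — exception (c) applies; Samir does not need a building permit.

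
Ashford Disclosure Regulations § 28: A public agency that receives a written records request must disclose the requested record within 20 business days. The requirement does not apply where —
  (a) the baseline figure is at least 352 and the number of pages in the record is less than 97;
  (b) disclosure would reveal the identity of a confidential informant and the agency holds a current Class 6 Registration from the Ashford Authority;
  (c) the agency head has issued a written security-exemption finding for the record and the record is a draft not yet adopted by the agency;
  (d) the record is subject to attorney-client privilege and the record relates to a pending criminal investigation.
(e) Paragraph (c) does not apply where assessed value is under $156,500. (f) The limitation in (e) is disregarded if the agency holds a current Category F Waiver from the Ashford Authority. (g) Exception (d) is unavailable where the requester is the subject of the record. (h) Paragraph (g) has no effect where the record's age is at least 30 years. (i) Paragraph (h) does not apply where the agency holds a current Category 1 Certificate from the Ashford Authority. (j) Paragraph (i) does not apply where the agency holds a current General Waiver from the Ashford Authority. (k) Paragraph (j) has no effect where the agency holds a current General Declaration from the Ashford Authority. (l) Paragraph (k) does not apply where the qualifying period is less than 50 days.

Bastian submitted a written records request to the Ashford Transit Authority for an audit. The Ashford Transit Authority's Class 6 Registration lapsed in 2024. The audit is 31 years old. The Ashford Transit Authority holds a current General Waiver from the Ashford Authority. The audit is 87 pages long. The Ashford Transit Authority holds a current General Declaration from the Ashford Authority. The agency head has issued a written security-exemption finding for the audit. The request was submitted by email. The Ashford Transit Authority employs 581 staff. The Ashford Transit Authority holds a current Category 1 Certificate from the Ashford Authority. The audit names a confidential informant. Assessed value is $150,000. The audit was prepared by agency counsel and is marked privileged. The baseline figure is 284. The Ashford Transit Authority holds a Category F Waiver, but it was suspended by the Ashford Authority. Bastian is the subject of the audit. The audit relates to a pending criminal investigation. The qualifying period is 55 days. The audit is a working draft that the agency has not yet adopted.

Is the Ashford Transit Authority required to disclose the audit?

Exception (a) does not apply: the baseline figure is 284, short of 352.
Exception (b) requires that the agency holds a current Class 6 Registration from the Ashford Authority; but the Class 6 Registration is not current, so (b) is unavailable.
Exception (c)'s conditions are all satisfied: a written security-exemption finding has been issued; the audit is an unadopted draft. But: (e) is triggered — assessed value is $150,000, under the $156,500 limit. (f), which would lift (e), is inapplicable — the Category F Waiver is not current. (c) is therefore removed.
Exception (d)'s conditions are all satisfied: the audit is privileged; the audit relates to a pending investigation. But applying paragraphs (g)–(l): (g) operates against (d): Bastian is the subject of the audit. (h) is triggered (the record's age is 31 years, meeting the 30 years threshold), but yields to (i): (i) operates against (h): a current Category 1 Certificate is held. (j) operates (a current General Waiver is held), but is overridden by (k): (k) operates — a current General Declaration is held. (l) is not triggered (the qualifying period is 55 days, not less than 50 days), so (k) stands. So (d) is unavailable.
No exception displaces § 28.

Yes — the Ashford Transit Authority must disclose the audit.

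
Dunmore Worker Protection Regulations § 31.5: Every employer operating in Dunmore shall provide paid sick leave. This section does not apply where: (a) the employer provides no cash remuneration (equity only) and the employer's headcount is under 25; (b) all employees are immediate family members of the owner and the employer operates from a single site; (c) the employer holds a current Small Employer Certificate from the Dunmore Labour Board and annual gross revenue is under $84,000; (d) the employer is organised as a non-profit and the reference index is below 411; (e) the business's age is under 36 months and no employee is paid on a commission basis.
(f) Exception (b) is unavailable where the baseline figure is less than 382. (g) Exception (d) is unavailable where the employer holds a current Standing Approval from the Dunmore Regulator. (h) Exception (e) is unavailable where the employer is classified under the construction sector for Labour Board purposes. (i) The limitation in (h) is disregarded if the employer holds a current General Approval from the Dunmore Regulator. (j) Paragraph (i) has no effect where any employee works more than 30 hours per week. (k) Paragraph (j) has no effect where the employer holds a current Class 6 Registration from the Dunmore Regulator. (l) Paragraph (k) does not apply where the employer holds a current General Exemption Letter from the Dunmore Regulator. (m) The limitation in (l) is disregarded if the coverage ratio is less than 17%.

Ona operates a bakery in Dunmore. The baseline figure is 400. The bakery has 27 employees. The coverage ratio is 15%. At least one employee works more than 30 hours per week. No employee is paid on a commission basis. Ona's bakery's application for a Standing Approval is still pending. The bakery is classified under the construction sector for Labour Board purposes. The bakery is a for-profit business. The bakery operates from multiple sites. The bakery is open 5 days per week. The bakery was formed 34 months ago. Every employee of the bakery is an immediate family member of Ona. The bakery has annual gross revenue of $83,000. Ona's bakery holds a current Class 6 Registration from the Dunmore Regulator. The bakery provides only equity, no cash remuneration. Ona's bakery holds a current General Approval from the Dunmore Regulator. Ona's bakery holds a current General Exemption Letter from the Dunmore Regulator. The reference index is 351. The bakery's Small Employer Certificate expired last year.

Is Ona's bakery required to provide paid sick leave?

Exception (a) does not apply: the employer's headcount is 27, not under 25.
Exception (b) does not apply: the employer operates from multiple sites.
Exception (c) requires that the employer holds a current Small Employer Certificate from the Dunmore Labour Board; but the Small Employer Certificate has expired, so (c) is unavailable.
Exception (d) does not apply: the employer is for-profit.
All of (e)'s requirements are met (the business's age is 34 months, under the 36 months limit; no employee is paid on commission). Under paragraphs (h)–(m): (h) is engaged (the bakery is classified under the construction sector), but is displaced by (i): (i) operates — a current General Approval is held. (j) would limit (i) — at least one employee exceeds 30 hours/week — but (k) sets (j) aside: (k) is engaged — a current Class 6 Registration is held. (l) is engaged (a current General Exemption Letter is held), but is displaced by (m): (m) operates against (l): the coverage ratio is 15%, less than the 17% limit. So (e) applies.

No — exception (e) applies; Ona's bakery is not required to provide paid sick leave.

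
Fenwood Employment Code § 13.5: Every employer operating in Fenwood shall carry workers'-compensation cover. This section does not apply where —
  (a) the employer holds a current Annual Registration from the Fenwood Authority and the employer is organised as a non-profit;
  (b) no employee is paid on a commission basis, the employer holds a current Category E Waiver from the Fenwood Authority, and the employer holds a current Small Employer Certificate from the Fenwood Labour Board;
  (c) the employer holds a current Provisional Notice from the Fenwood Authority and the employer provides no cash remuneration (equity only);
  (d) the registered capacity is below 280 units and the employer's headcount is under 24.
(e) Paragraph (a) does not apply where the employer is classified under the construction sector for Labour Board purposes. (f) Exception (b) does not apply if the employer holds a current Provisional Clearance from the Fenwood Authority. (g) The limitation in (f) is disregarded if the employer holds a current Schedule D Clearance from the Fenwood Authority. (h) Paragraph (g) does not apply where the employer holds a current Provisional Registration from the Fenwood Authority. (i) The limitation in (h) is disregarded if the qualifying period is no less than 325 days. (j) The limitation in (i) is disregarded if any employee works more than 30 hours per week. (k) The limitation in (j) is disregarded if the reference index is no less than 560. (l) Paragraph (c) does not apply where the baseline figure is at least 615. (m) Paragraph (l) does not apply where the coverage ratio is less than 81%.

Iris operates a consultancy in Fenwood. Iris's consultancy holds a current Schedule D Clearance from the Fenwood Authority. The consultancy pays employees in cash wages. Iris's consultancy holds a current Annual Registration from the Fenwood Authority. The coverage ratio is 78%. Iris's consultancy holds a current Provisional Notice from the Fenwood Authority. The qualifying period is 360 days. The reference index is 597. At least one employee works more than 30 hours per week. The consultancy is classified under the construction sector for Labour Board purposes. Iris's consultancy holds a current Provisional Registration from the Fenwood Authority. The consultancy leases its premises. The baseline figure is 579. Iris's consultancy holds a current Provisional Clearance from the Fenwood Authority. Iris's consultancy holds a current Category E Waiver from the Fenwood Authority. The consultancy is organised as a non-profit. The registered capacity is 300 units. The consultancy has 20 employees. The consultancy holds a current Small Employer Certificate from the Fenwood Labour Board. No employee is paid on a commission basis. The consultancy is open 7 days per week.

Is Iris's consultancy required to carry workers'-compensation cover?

Exception (a): a current Annual Registration is held; the employer is a non-profit — every condition holds. However, paragraph (e) must be considered: (e) applies — the consultancy is classified under the construction sector. (a) is therefore removed.
All of (b)'s requirements are met (no employee is paid on commission; a current Category E Waiver is held; a current Small Employer Certificate is held). Considering the limiting provisions: (f) would limit (b) — a current Provisional Clearance is held — but (g) sets (f) aside: (g) is engaged — a current Schedule D Clearance is held. (h) would limit (g) — a current Provisional Registration is held — but (i) sets (h) aside: (i) operates against (h): the qualifying period is 360 days, meeting the 325 days threshold. (j) would limit (i) — at least one employee exceeds 30 hours/week — but (k) sets (j) aside: (k) is triggered — the reference index is 597, meeting the 560 threshold. So (b) applies.
Exception (c) requires that the employer provides no cash remuneration (equity only); but employees are paid cash wages, so (c) is unavailable.
Exception (d) requires that the registered capacity is below 280 units; but the registered capacity is 300 units, not below 280 units, so (d) is unavailable.

No — exception (b) applies; Iris's consultancy is not required to carry workers'-compensation cover.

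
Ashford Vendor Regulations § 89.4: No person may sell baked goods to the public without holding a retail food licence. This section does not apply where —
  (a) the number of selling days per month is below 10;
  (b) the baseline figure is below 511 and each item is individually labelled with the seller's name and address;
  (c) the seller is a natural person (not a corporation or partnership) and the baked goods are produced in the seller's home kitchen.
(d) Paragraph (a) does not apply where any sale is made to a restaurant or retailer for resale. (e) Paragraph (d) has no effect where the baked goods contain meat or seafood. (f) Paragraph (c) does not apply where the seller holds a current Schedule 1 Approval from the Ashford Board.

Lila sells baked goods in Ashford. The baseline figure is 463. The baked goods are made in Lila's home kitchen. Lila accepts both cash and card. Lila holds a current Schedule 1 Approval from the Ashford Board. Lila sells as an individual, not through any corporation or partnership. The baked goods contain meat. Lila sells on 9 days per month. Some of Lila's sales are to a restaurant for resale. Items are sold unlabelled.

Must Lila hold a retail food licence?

Exception (a)'s conditions are all satisfied: the number of selling days per month is 9, below the 10 limit. Considering the limiting provisions: (d) would limit (a) — some sales are to a restaurant for resale — but (e) sets (d) aside: (e) operates against (d): the baked goods contain meat. Exception (a) stands.
Exception (b) does not apply: items are sold unlabelled.
All of (c)'s requirements are met (the seller is a natural person; the baked goods are home-kitchen produced). However, paragraph (f) must be considered: (f) operates — a current Schedule 1 Approval is held. So (c) is unavailable.

No — exception (a) applies; Lila is not required to hold a retail food licence.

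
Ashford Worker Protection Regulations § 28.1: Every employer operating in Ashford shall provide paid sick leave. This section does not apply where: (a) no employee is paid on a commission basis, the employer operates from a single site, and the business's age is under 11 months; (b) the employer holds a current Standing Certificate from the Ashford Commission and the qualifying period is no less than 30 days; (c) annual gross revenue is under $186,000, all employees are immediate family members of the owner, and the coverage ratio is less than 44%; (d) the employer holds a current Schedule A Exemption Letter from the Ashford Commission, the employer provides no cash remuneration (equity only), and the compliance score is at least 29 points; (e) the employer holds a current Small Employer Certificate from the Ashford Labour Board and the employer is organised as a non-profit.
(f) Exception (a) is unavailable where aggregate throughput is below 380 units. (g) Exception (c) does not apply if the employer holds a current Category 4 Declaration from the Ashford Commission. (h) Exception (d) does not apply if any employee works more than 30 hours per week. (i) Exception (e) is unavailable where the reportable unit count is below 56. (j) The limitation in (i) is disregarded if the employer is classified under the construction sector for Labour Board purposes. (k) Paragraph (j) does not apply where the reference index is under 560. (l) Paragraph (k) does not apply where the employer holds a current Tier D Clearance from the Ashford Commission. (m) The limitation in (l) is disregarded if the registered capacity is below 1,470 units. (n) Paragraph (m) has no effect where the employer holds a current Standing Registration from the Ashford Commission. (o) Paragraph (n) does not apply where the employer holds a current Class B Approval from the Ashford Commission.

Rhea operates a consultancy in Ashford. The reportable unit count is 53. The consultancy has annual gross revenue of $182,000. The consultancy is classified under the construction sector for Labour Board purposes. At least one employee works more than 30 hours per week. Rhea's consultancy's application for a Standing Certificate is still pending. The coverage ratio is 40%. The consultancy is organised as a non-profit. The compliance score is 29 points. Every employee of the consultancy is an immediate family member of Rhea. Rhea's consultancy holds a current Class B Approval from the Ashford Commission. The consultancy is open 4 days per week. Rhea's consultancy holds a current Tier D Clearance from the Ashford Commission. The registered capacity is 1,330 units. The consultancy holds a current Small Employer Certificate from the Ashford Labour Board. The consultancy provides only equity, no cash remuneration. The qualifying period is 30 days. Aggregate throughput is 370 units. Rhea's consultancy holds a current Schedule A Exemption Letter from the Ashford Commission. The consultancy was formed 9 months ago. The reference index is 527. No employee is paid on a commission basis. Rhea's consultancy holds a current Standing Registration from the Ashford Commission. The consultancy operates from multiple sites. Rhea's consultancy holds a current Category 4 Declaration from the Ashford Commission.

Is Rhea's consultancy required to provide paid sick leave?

Exception (a) fails — the employer operates from multiple sites.
Exception (b) requires that the employer holds a current Standing Certificate from the Ashford Commission; but no current Standing Certificate is held, so (b) is unavailable.
Exception (c) is satisfied on its face — annual gross revenue is $182,000, under the $186,000 limit; every employee is an immediate family member; the coverage ratio is 40%, less than the 44% limit. But applying paragraph (g): (g) is triggered — a current Category 4 Declaration is held. (c) is therefore removed.
Exception (d)'s conditions are all satisfied: a current Schedule A Exemption Letter is held; remuneration is equity-only; the compliance score is 29 points, meeting the 29 points threshold. But: (h) is engaged — at least one employee exceeds 30 hours/week. So (d) is unavailable.
All of (e)'s requirements are met (a current Small Employer Certificate is held; the employer is a non-profit). But: (i) operates against (e): the reportable unit count is 53, below the 56 limit. (j) applies (the consultancy is classified under the construction sector), but is displaced by (k): (k) operates against (j): the reference index is 527, under the 560 limit. (l) would limit (k) — a current Tier D Clearance is held — but (m) sets (l) aside: (m) operates against (l): the registered capacity is 1,330 units, below the 1,470 units limit. (n) would limit (m) — a current Standing Registration is held — but (o) sets (n) aside: (o) operates — a current Class B Approval is held. Exception (e) does not apply.
No exception displaces § 28.1.

Yes — Rhea's consultancy must provide paid sick leave.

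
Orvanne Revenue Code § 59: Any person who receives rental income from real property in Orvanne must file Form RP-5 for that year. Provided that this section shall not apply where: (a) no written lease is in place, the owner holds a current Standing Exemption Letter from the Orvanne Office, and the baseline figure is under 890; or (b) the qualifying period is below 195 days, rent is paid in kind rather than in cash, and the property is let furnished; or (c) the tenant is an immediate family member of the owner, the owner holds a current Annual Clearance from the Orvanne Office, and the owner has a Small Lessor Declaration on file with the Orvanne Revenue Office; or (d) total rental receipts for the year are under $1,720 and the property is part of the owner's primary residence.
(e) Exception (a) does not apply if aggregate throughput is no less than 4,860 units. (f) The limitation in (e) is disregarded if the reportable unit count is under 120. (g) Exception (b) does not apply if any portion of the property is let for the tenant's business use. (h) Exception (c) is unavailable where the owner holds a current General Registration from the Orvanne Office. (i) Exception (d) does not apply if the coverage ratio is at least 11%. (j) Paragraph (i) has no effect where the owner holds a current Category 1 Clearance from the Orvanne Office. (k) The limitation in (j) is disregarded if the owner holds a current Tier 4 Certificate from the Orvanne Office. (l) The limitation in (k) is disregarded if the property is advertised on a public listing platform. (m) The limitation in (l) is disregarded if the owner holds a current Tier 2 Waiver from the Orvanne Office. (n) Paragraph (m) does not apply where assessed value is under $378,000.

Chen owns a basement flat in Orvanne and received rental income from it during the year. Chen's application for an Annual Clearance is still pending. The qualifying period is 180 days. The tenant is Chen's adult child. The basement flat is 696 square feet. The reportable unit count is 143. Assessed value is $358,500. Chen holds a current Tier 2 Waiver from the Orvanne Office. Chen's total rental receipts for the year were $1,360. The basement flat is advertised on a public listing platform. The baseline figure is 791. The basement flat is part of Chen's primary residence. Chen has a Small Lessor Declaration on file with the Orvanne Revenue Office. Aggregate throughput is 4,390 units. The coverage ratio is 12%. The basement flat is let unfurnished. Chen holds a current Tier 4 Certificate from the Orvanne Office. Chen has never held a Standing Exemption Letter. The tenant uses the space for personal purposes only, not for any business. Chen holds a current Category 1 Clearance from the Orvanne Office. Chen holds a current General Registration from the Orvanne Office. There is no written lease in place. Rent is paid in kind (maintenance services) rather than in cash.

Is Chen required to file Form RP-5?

Exception (a) does not apply: the Standing Exemption Letter is not current.
Exception (b) fails — the property is let unfurnished.
Exception (c) does not apply: no current Annual Clearance is held.
Exception (d) is satisfied on its face — total rental receipts for the year are $1,360, under the $1,720 limit; the basement flat is part of the primary residence. Considering the limiting provisions: (i) is engaged (the coverage ratio is 12%, meeting the 11% threshold), but is itself disapplied by (j): (j) applies — a current Category 1 Clearance is held. (k) is triggered (a current Tier 4 Certificate is held), but yields to (l): (l) operates against (k): the property is publicly advertised. (m) operates (a current Tier 2 Waiver is held), but is itself disapplied by (n): (n) operates against (m): assessed value is $358,500, under the $378,000 limit. Exception (d) stands.

No — exception (d) applies; Chen is not required to file Form RP-5.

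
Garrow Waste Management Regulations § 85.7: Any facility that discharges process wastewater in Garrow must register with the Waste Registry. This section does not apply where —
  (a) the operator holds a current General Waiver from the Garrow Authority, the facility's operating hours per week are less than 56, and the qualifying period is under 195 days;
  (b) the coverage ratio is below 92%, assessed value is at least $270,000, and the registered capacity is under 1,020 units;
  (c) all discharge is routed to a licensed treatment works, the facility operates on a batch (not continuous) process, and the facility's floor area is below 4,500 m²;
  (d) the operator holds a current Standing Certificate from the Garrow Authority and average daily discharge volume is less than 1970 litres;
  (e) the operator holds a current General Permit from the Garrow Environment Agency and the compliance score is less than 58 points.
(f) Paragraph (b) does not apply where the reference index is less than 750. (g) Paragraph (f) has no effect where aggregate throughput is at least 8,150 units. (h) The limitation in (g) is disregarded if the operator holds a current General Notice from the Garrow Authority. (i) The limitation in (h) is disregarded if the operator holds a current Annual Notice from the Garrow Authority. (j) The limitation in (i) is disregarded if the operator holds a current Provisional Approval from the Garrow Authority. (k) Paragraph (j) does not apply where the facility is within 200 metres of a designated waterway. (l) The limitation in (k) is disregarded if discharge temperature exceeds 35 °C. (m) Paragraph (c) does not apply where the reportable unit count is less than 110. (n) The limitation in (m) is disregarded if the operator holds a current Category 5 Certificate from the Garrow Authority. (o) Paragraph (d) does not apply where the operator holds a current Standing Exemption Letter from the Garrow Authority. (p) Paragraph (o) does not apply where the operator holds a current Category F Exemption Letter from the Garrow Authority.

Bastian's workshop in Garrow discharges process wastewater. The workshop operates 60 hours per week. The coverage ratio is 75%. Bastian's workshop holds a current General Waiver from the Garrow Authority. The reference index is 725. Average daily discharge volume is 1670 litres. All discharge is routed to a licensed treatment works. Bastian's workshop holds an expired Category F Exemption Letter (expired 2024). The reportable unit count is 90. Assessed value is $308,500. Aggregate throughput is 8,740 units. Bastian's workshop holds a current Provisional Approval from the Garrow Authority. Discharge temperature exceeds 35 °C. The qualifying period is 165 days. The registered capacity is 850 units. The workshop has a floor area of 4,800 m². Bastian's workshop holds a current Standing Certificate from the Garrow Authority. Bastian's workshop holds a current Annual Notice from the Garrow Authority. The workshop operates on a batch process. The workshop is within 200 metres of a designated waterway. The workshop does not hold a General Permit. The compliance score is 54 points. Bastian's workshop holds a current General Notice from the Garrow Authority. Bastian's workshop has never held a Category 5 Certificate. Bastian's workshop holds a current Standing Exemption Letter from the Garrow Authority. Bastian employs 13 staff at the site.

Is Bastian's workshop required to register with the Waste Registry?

Exception (a) does not apply: the facility's operating hours per week are 60, not less than 56.
Exception (b) is satisfied on its face — the coverage ratio is 75%, below the 92% limit; assessed value is $308,500, meeting the $270,000 threshold; the registered capacity is 850 units, under the 1,020 units limit. Turning to paragraphs (f)–(l): (f) is triggered — the reference index is 725, less than the 750 limit. (g) applies (aggregate throughput is 8,740 units, meeting the 8,150 units threshold), but is itself disapplied by (h): (h) operates against (g): a current General Notice is held. (i) would limit (h) — a current Annual Notice is held — but (j) sets (i) aside: (j) operates against (i): a current Provisional Approval is held. (k) applies (the workshop is within 200 m of a designated waterway), but is overridden by (l): (l) operates against (k): discharge temperature exceeds 35 °C. Exception (b) does not apply.
Exception (c) requires that the facility's floor area is below 4,500 m²; but the facility's floor area is 4,800 m², not below 4,500 m², so (c) is unavailable.
Exception (d)'s conditions are all satisfied: a current Standing Certificate is held; average daily discharge volume is 1670 litres, less than the 1970 litres limit. However, paragraphs (o)–(p) must be considered: (o) is triggered — a current Standing Exemption Letter is held. (p), which would lift (o), is not engaged — the Category F Exemption Letter is not current. (d) is therefore removed.
Exception (e) does not apply: no General Permit is held.
No exception is made out. Bastian's workshop falls within the general rule.

Yes — Bastian's workshop must register with the Waste Registry.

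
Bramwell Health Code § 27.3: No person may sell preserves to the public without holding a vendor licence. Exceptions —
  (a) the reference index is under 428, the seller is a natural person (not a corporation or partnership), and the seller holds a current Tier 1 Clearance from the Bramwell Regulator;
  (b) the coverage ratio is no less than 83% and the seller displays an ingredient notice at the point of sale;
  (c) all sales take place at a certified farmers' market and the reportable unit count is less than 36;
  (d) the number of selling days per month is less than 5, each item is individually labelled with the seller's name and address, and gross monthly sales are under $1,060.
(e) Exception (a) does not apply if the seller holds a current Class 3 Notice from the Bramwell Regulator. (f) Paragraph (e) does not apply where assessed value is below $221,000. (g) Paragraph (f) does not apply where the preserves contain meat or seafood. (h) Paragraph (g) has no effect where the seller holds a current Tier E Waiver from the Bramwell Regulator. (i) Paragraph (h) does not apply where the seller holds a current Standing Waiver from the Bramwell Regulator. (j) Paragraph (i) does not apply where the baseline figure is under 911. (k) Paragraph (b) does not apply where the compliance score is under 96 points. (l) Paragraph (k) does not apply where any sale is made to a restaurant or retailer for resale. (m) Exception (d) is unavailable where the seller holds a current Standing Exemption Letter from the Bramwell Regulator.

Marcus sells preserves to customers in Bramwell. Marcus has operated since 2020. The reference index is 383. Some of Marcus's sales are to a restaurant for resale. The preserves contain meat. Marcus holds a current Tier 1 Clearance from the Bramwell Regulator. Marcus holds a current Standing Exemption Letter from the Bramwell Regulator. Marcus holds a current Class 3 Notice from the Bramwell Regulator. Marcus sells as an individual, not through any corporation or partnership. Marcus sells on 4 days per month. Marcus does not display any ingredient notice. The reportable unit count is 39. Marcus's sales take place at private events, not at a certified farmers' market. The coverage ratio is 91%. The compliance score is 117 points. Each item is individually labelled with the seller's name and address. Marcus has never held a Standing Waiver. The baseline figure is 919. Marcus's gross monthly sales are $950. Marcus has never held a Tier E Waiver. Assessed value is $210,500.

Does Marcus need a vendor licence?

Yes — Marcus must hold a vendor licence.

Exception (a) is satisfied on its face — the reference index is 383, under the 428 limit; the seller is a natural person; a current Tier 1 Clearance is held. But applying paragraphs (e)–(j): (e) is engaged — a current Class 3 Notice is held. (f) would limit (e) — assessed value is $210,500, below the $221,000 limit — but (g) sets (f) aside: (g) operates — the preserves contain meat. (h), which would lift (g), is not triggered — the Tier E Waiver is not current. (a) is therefore removed.
Exception (b) does not apply: no ingredient notice is displayed.
Exception (c) does not apply: sales are at private events, not a certified farmers' market.
All of (d)'s requirements are met (the number of selling days per month is 4, less than the 5 limit; items are individually labelled; gross monthly sales are $950, under the $1,060 limit). But applying paragraph (m): (m) operates against (d): a current Standing Exemption Letter is held. So (d) is unavailable.
No exception is made out. Marcus falls within the general rule.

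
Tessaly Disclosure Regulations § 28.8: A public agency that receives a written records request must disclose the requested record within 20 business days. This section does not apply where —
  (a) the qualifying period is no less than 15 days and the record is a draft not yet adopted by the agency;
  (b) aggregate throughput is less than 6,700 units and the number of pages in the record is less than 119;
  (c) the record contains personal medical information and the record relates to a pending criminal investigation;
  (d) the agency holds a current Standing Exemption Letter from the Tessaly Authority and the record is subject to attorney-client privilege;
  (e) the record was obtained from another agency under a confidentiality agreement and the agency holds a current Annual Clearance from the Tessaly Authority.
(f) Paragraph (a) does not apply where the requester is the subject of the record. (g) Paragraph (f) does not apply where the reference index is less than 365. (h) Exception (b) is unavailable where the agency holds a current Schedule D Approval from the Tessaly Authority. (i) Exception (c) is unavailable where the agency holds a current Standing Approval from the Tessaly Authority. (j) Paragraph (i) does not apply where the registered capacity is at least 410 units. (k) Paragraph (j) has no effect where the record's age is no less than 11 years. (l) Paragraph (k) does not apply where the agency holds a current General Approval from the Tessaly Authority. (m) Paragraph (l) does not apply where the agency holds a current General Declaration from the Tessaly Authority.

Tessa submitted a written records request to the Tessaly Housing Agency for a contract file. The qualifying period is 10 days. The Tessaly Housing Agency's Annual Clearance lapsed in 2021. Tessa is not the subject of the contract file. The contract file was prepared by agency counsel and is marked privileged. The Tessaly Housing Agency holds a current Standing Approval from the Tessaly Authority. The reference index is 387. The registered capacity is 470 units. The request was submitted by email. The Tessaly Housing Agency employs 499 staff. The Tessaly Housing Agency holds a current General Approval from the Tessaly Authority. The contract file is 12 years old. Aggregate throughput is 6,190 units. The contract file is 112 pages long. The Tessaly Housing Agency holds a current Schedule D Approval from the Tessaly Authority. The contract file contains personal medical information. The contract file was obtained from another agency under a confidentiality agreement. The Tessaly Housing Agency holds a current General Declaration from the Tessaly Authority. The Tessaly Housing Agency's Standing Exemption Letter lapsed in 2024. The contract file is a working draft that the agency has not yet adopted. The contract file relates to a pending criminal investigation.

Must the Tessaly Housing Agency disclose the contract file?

Yes — the Tessaly Housing Agency must disclose the contract file.

Exception (a) fails — the qualifying period is 10 days, short of 15 days.
All of (b)'s requirements are met (aggregate throughput is 6,190 units, less than the 6,700 units limit; the number of pages in the record is 112, less than the 119 limit). But applying paragraph (h): (h) operates against (b): a current Schedule D Approval is held. (b) is therefore removed.
All of (c)'s requirements are met (the contract file contains personal medical information; the contract file relates to a pending investigation). However, paragraphs (i)–(m) must be considered: (i) operates against (c): a current Standing Approval is held. (j) applies (the registered capacity is 470 units, meeting the 410 units threshold), but is displaced by (k): (k) operates against (j): the record's age is 12 years, meeting the 11 years threshold. (l) would limit (k) — a current General Approval is held — but (m) sets (l) aside: (m) applies — a current General Declaration is held. (c) is therefore removed.
Exception (d) fails — the Standing Exemption Letter is not current.
Exception (e) fails — no current Annual Clearance is held.
No exception displaces § 28.8.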